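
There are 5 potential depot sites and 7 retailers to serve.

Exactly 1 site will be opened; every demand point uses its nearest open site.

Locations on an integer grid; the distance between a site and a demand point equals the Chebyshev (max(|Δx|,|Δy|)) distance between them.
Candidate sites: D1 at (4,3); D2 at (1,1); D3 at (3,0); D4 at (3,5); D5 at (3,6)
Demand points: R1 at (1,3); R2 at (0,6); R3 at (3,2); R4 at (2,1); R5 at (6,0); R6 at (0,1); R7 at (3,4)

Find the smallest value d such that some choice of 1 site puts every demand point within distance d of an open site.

4

Open {D1}.
  Farthest demand point is R2 at distance 4 (to D1); all others are ≤ 4.
With {D2} the worst case is 5.
With {D4} the worst case is 5.
No size-1 selection achieves below 4.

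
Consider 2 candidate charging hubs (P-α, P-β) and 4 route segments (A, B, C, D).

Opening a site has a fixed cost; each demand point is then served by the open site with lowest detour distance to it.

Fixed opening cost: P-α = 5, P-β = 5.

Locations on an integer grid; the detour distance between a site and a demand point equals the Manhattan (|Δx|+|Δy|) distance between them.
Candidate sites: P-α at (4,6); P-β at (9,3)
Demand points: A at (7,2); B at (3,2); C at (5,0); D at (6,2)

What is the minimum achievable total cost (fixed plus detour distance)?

Open {P-β}: assign each demand point to its cheapest open site.
  A→P-β 3, B→P-β 7, C→P-β 7, D→P-β 4
  detour distance 21, fixed 5 → total 26.
Compare {P-α, P-β}: detour distance 19 + fixed 10 = 29.
Compare {P-α}: detour distance 25 + fixed 5 = 30.

26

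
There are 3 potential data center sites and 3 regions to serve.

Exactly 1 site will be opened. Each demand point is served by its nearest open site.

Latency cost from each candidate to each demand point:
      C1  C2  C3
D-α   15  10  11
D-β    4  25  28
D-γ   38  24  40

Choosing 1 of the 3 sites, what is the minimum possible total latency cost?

Open {D-α}.
  C1→D-α 15, C2→D-α 10, C3→D-α 11  ⇒ total 36.
Compare {D-β}: total 57.
Compare {D-γ}: total 102.

36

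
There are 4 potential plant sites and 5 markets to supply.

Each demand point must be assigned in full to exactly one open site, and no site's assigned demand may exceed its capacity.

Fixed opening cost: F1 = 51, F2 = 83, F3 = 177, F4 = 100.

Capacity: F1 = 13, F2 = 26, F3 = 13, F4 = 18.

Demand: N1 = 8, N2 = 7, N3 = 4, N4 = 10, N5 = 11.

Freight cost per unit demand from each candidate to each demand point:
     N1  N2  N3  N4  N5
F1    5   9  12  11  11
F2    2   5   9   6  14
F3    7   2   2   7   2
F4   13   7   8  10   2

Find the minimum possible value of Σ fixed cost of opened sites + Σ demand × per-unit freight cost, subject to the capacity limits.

348

Open {F2, F4}; cheapest assignment that respects the capacities:
  F2 (cap 26, load 25): N1, N2, N4 — cost 8×2 + 7×5 + 10×6 = 111
  F4 (cap 18, load 15): N3, N5 — cost 4×8 + 11×2 = 54
  Shipping 165, fixed 183 → total 348.
  Any other capacity-feasible assignment to {F2, F4} ships for at least 165.
Compare {F1, F2, F4}: its best feasible assignment gives total 399.
Compare {F2, F3, F4}: its best feasible assignment gives total 480.
Every other set of open sites that can feasibly serve all demand totals ≥ 399 even under its best assignment. Minimum: 348.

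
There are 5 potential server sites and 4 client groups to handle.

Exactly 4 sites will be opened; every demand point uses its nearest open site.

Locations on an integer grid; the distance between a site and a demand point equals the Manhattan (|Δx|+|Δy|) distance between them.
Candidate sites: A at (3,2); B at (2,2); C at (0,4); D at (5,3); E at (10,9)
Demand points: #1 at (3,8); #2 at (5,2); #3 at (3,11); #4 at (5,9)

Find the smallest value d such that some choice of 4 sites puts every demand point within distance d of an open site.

9

Open {A, B, C, D}.
  Farthest demand point is #3 at distance 9 (to A); all others are ≤ 9.
With {A, B, C, E} the worst case is 9.
With {A, B, D, E} the worst case is 9.
No size-4 selection achieves below 9.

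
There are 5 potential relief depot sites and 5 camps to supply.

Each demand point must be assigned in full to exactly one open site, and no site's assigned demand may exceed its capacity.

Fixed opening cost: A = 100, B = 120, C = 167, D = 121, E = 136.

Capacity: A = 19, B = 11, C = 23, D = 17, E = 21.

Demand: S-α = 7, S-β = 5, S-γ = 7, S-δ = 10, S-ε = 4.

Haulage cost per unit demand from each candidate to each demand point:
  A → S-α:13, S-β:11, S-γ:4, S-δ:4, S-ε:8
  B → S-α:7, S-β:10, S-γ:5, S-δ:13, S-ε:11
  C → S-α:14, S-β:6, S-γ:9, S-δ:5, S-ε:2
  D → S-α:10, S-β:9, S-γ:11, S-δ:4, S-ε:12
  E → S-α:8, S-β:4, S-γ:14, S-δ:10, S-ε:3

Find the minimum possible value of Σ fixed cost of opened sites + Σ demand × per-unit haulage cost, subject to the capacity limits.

392

Open {A, E}; cheapest assignment that respects the capacities:
  A (cap 19, load 17): S-γ, S-δ — cost 7×4 + 10×4 = 68
  E (cap 21, load 16): S-α, S-β, S-ε — cost 7×8 + 5×4 + 4×3 = 88
  Shipping 156, fixed 236 → total 392.
  Any other capacity-feasible assignment to {A, E} ships for at least 156.
Compare {A, D}: its best feasible assignment gives total 446.
Compare {D, E}: its best feasible assignment gives total 462.
Every other set of open sites that can feasibly serve all demand totals ≥ 446 even under its best assignment. Minimum: 392.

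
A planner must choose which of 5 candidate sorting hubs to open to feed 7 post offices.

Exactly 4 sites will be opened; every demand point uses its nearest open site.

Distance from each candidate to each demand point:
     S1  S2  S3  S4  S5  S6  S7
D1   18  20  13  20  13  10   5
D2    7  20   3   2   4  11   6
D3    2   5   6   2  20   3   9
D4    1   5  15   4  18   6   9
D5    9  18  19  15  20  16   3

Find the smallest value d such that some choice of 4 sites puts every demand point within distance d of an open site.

Open {D1, D2, D3, D4}.
  Farthest demand point is S2 at distance 5 (to D3); all others are ≤ 5.
With {D1, D2, D3, D5} the worst case is 5.
With {D2, D3, D4, D5} the worst case is 5.
No size-4 selection achieves below 5.

5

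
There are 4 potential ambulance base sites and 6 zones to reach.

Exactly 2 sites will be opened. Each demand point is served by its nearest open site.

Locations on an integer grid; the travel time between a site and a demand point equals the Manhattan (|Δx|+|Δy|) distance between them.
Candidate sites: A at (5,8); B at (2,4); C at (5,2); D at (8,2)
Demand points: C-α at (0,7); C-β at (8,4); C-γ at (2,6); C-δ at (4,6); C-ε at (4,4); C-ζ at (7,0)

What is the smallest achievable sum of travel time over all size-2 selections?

Open {B, D}.
  C-α→B 5, C-β→D 2, C-γ→B 2, C-δ→B 4, C-ε→B 2, C-ζ→D 3  ⇒ total 18.
Compare {B, C}: total 22.
Compare {A, D}: total 24.
No size-2 selection does better; minimum is 18.

18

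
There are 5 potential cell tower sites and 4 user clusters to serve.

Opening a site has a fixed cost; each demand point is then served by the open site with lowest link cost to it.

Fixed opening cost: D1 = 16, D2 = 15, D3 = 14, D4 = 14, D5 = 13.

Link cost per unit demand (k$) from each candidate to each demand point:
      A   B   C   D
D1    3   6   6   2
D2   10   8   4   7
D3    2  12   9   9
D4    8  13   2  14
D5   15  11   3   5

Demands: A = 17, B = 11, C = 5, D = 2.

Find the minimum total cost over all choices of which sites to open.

Open {D1, D3, D4}: assign each demand point to its cheapest open site.
  A→D3 17×2=34, B→D1 11×6=66, C→D4 5×2=10, D→D1 2×2=4
  link cost 114, fixed 44 → total 158.
Compare {D1, D4}: link cost 131 + fixed 30 = 161.
Compare {D1, D3, D5}: link cost 119 + fixed 43 = 162.
Compare {D1, D3}: link cost 134 + fixed 30 = 164.
All other subsets cost ≥ 161. Minimum total cost: 158.

158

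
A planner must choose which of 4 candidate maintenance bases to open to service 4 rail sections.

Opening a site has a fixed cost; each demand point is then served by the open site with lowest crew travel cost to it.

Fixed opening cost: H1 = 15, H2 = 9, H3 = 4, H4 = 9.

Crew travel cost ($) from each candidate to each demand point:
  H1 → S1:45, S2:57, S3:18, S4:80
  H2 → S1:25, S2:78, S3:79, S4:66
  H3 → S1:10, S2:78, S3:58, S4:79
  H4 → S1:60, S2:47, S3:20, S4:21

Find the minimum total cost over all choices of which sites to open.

111

Open {H3, H4}: assign each demand point to its cheapest open site.
  S1→H3 10, S2→H4 47, S3→H4 20, S4→H4 21
  crew travel cost 98, fixed 13 → total 111.
Compare {H2, H3, H4}: crew travel cost 98 + fixed 22 = 120.
Compare {H1, H3, H4}: crew travel cost 96 + fixed 28 = 124.
Compare {H2, H4}: crew travel cost 113 + fixed 18 = 131.
All other subsets cost ≥ 120. Minimum total cost: 111.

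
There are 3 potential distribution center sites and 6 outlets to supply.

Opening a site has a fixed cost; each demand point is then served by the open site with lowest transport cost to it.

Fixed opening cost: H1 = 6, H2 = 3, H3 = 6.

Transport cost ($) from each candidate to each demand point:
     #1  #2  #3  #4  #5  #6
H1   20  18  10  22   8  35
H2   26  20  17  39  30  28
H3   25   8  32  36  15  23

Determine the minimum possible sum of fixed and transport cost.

103

Open {H1, H3}: assign each demand point to its cheapest open site.
  #1→H1 20, #2→H3 8, #3→H1 10, #4→H1 22, #5→H1 8, #6→H3 23
  transport cost 91, fixed 12 → total 103.
Compare {H1, H2, H3}: transport cost 91 + fixed 15 = 106.
Compare {H1, H2}: transport cost 106 + fixed 9 = 115.
Compare {H1}: transport cost 113 + fixed 6 = 119.
All other subsets cost ≥ 106. Minimum total cost: 103.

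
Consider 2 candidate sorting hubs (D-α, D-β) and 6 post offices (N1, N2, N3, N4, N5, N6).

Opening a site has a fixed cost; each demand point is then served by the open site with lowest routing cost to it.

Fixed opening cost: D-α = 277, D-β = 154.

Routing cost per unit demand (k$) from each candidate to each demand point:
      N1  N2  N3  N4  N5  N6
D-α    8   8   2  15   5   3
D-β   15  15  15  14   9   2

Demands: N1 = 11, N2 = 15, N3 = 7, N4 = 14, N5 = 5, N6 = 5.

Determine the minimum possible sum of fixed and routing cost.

749

Open {D-α}: assign each demand point to its cheapest open site.
  N1→D-α 11×8=88, N2→D-α 15×8=120, N3→D-α 7×2=14, N4→D-α 14×15=210, N5→D-α 5×5=25, N6→D-α 5×3=15
  routing cost 472, fixed 277 → total 749.
Compare {D-α, D-β}: routing cost 453 + fixed 431 = 884.
Compare {D-β}: routing cost 746 + fixed 154 = 900.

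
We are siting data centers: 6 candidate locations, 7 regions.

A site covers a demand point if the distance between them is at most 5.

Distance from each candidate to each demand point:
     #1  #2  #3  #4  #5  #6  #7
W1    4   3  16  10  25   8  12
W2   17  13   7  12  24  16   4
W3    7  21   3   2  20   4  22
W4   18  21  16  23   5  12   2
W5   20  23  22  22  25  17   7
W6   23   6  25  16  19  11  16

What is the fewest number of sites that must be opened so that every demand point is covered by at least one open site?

Coverage sets (demand points within 5 of each site):
  W1: {#1, #2}
  W2: {#7}
  W3: {#3, #4, #6}
  W4: {#5, #7}
  W5: {}
  W6: {}
No 2 sites suffice: every size-2 union leaves at least one demand point uncovered.
But {W1, W3, W4} covers everything, so the minimum is 3.

3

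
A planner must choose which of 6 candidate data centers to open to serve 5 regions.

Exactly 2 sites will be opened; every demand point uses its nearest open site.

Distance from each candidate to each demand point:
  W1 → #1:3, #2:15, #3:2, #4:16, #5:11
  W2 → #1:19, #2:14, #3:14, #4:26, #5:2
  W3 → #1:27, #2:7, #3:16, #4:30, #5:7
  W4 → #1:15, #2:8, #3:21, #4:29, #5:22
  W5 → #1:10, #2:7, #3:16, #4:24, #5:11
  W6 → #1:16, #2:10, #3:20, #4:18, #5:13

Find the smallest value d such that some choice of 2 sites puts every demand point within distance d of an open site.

16

Open {W1, W2}.
  Farthest demand point is #4 at distance 16 (to W1); all others are ≤ 16.
With {W1, W3} the worst case is 16.
With {W1, W4} the worst case is 16.
No size-2 selection achieves below 16.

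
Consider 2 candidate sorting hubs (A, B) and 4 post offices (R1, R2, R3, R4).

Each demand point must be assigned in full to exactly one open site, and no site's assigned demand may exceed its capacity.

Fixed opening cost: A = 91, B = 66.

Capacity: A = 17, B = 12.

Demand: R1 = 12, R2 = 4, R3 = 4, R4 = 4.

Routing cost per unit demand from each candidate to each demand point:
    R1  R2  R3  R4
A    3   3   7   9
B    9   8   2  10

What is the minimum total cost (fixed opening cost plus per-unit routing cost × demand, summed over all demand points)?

253

Open {A, B}; cheapest assignment that respects the capacities:
  A (cap 17, load 16): R1, R2 — cost 12×3 + 4×3 = 48
  B (cap 12, load 8): R3, R4 — cost 4×2 + 4×10 = 48
  Shipping 96, fixed 157 → total 253.
  Any other capacity-feasible assignment to {A, B} ships for at least 96.
Total demand is 24 and no other set of sites has combined capacity ≥ 24, so {A, B} is the only feasible choice of open sites. Minimum: 253.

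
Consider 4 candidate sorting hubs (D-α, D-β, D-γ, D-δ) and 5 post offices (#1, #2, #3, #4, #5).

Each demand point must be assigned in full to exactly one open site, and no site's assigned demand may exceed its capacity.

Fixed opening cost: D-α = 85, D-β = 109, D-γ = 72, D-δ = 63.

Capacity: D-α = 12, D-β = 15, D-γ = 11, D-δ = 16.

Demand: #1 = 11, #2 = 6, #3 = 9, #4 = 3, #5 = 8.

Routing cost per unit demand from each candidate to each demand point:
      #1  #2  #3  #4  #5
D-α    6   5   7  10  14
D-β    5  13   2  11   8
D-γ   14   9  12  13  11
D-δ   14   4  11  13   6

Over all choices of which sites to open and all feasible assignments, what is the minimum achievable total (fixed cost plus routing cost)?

446

Open {D-α, D-β, D-δ}; cheapest assignment that respects the capacities:
  D-α (cap 12, load 11): #1 — cost 11×6 = 66
  D-β (cap 15, load 12): #3, #4 — cost 9×2 + 3×11 = 51
  D-δ (cap 16, load 14): #2, #5 — cost 6×4 + 8×6 = 72
  Shipping 189, fixed 257 → total 446.
  Any other capacity-feasible assignment to {D-α, D-β, D-δ} ships for at least 189.
Compare {D-β, D-γ, D-δ}: its best feasible assignment gives total 512.
Compare {D-α, D-β, D-γ, D-δ}: its best feasible assignment gives total 518.
Every other set of open sites that can feasibly serve all demand totals ≥ 512 even under its best assignment. Minimum: 446.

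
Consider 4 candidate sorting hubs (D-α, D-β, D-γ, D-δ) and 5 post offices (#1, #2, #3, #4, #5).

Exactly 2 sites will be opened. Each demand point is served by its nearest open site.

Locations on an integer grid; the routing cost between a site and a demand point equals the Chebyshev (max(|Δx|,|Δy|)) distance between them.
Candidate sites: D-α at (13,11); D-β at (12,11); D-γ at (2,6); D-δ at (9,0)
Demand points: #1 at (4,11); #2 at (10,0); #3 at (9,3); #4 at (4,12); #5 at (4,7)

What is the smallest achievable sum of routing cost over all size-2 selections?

17

Open {D-γ, D-δ}.
  #1→D-γ 5, #2→D-δ 1, #3→D-δ 3, #4→D-γ 6, #5→D-γ 2  ⇒ total 17.
Compare {D-β, D-δ}: total 27.
Compare {D-α, D-γ}: total 28.
No size-2 selection does better; minimum is 17.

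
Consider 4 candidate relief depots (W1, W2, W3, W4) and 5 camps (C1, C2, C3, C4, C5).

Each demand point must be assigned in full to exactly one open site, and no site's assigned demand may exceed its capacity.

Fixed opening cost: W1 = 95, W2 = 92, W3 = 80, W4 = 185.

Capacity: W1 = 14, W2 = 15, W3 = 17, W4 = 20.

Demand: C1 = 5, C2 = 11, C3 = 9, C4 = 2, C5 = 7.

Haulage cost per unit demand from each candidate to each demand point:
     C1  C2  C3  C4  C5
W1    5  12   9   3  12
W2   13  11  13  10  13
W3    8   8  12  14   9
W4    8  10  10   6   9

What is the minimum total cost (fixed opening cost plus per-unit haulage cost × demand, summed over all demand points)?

Open {W3, W4}; cheapest assignment that respects the capacities:
  W3 (cap 17, load 16): C1, C2 — cost 5×8 + 11×8 = 128
  W4 (cap 20, load 18): C3, C4, C5 — cost 9×10 + 2×6 + 7×9 = 165
  Shipping 293, fixed 265 → total 558.
  Any other capacity-feasible assignment to {W3, W4} ships for at least 293.
Compare {W1, W4}: its best feasible assignment gives total 571.
Compare {W1, W2, W3}: its best feasible assignment gives total 572.
Every other set of open sites that can feasibly serve all demand totals ≥ 571 even under its best assignment. Minimum: 558.

558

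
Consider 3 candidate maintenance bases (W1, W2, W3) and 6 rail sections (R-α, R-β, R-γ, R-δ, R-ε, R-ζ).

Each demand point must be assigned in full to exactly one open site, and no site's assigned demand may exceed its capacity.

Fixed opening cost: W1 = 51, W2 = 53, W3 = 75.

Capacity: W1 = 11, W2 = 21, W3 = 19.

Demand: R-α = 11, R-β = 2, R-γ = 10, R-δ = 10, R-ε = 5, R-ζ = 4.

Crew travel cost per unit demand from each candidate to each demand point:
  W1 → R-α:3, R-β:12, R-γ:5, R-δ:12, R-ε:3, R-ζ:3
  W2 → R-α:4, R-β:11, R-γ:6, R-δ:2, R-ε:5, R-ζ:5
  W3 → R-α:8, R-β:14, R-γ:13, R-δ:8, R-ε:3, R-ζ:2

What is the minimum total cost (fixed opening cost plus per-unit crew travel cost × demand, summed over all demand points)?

343

Open {W1, W2, W3}; cheapest assignment that respects the capacities:
  W1 (cap 11, load 11): R-α — cost 11×3 = 33
  W2 (cap 21, load 20): R-γ, R-δ — cost 10×6 + 10×2 = 80
  W3 (cap 19, load 11): R-β, R-ε, R-ζ — cost 2×14 + 5×3 + 4×2 = 51
  Shipping 164, fixed 179 → total 343.
  Any other capacity-feasible assignment to {W1, W2, W3} ships for at least 164.
Total demand is 42 and no other set of sites has combined capacity ≥ 42, so {W1, W2, W3} is the only feasible choice of open sites. Minimum: 343.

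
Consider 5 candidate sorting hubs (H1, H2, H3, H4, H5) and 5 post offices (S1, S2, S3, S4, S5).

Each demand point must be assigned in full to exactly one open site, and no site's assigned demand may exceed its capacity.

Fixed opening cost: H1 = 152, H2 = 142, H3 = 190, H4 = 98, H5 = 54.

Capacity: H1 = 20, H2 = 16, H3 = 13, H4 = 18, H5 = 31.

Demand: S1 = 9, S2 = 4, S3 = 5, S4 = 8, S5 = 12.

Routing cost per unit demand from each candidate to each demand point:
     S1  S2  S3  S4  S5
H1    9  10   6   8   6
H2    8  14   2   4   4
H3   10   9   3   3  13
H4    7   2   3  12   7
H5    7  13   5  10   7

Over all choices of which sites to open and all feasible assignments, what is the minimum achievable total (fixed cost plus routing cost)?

402

Open {H4, H5}; cheapest assignment that respects the capacities:
  H4 (cap 18, load 18): S1, S2, S3 — cost 9×7 + 4×2 + 5×3 = 86
  H5 (cap 31, load 20): S4, S5 — cost 8×10 + 12×7 = 164
  Shipping 250, fixed 152 → total 402.
  Any other capacity-feasible assignment to {H4, H5} ships for at least 250.
Compare {H2, H5}: its best feasible assignment gives total 437.
Compare {H1, H4}: its best feasible assignment gives total 472.
Every other set of open sites that can feasibly serve all demand totals ≥ 437 even under its best assignment. Minimum: 402.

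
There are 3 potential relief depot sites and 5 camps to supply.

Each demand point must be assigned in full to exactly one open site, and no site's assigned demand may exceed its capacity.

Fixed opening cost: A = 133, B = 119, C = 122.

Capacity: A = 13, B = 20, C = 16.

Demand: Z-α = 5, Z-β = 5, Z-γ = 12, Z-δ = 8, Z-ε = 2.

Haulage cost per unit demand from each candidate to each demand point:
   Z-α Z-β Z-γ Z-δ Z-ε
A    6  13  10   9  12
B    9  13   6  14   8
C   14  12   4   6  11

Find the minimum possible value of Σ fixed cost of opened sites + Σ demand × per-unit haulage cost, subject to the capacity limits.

482

Open {B, C}; cheapest assignment that respects the capacities:
  B (cap 20, load 19): Z-α, Z-γ, Z-ε — cost 5×9 + 12×6 + 2×8 = 133
  C (cap 16, load 13): Z-β, Z-δ — cost 5×12 + 8×6 = 108
  Shipping 241, fixed 241 → total 482.
  Any other capacity-feasible assignment to {B, C} ships for at least 241.
Compare {A, B}: its best feasible assignment gives total 507.
Compare {A, B, C}: its best feasible assignment gives total 600.
Every other set of open sites that can feasibly serve all demand totals ≥ 507 even under its best assignment. Minimum: 482.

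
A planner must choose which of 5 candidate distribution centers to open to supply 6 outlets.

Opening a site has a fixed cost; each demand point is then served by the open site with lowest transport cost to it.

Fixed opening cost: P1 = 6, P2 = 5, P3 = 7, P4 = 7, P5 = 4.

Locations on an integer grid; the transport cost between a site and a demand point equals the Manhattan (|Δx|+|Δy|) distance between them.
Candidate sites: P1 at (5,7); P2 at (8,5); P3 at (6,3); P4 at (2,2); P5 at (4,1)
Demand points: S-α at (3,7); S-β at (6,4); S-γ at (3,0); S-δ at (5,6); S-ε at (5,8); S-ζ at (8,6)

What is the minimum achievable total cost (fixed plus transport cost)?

Open {P1, P5}: assign each demand point to its cheapest open site.
  S-α→P1 2, S-β→P1 4, S-γ→P5 2, S-δ→P1 1, S-ε→P1 1, S-ζ→P1 4
  transport cost 14, fixed 10 → total 24.
Compare {P1, P2, P5}: transport cost 10 + fixed 15 = 25.
Compare {P1}: transport cost 21 + fixed 6 = 27.
Compare {P1, P2}: transport cost 17 + fixed 11 = 28.
All other subsets cost ≥ 25. Minimum total cost: 24.

24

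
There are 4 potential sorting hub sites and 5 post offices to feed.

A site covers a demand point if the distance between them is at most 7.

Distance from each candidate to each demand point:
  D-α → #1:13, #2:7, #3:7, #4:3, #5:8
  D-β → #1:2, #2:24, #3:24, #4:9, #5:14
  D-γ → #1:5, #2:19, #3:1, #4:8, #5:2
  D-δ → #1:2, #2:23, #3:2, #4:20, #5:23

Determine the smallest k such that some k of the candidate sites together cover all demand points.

2

Coverage sets (demand points within 7 of each site):
  D-α: {#2, #3, #4}
  D-β: {#1}
  D-γ: {#1, #3, #5}
  D-δ: {#1, #3}
No single site covers all 5 demand points.
But {D-α, D-γ} covers everything, so the minimum is 2.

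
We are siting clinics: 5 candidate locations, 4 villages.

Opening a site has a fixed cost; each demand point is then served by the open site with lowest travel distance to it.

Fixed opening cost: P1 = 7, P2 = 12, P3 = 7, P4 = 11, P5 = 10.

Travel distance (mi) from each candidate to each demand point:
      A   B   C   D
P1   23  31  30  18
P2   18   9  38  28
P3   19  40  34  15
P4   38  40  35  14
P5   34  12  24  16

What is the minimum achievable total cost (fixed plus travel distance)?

Open {P3, P5}: assign each demand point to its cheapest open site.
  A→P3 19, B→P5 12, C→P5 24, D→P3 15
  travel distance 70, fixed 17 → total 87.
Compare {P2, P5}: travel distance 67 + fixed 22 = 89.
Compare {P1, P5}: travel distance 75 + fixed 17 = 92.
Compare {P1, P2}: travel distance 75 + fixed 19 = 94.
All other subsets cost ≥ 89. Minimum total cost: 87.

87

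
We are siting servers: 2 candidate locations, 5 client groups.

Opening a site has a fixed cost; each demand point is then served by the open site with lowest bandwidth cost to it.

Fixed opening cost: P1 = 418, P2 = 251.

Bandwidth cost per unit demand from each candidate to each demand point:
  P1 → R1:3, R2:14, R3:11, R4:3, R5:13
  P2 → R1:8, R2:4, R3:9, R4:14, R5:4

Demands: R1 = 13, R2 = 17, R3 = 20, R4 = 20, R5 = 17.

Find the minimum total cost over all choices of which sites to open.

951

Open {P2}: assign each demand point to its cheapest open site.
  R1→P2 13×8=104, R2→P2 17×4=68, R3→P2 20×9=180, R4→P2 20×14=280, R5→P2 17×4=68
  bandwidth cost 700, fixed 251 → total 951.
Compare {P1, P2}: bandwidth cost 415 + fixed 669 = 1084.
Compare {P1}: bandwidth cost 778 + fixed 418 = 1196.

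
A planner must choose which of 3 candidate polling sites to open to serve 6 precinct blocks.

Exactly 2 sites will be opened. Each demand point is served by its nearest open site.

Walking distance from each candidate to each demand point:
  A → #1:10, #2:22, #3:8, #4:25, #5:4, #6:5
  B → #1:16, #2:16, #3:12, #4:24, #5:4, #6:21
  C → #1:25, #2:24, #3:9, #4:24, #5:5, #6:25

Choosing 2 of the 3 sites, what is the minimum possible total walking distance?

67

Open {A, B}.
  #1→A 10, #2→B 16, #3→A 8, #4→B 24, #5→A 4, #6→A 5  ⇒ total 67.
Compare {A, C}: total 73.
Compare {B, C}: total 90.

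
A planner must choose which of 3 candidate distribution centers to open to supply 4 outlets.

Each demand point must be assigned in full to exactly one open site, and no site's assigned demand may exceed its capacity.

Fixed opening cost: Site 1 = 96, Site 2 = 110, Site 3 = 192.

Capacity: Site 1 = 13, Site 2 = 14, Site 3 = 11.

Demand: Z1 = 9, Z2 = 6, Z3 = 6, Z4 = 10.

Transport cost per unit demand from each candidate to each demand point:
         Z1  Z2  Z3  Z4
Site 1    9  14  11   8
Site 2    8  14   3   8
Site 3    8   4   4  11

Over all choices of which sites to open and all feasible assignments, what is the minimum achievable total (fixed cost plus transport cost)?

652

Open {Site 1, Site 2, Site 3}; cheapest assignment that respects the capacities:
  Site 1 (cap 13, load 10): Z4 — cost 10×8 = 80
  Site 2 (cap 14, load 12): Z2, Z3 — cost 6×14 + 6×3 = 102
  Site 3 (cap 11, load 9): Z1 — cost 9×8 = 72
  Shipping 254, fixed 398 → total 652.
  Any other capacity-feasible assignment to {Site 1, Site 2, Site 3} ships for at least 254.
Total demand is 31 and no other set of sites has combined capacity ≥ 31, so {Site 1, Site 2, Site 3} is the only feasible choice of open sites. Minimum: 652.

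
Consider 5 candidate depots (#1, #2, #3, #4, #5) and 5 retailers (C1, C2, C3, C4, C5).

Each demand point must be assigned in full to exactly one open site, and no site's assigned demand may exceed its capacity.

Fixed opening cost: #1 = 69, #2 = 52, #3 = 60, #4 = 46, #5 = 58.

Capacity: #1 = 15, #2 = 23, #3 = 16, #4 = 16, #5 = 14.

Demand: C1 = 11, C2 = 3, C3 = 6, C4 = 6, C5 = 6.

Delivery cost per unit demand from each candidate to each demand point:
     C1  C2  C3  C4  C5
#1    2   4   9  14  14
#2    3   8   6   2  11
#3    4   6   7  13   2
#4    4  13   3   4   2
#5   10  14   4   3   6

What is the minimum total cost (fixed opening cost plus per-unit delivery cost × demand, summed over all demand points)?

197

Open {#2, #4}; cheapest assignment that respects the capacities:
  #2 (cap 23, load 20): C1, C2, C4 — cost 11×3 + 3×8 + 6×2 = 69
  #4 (cap 16, load 12): C3, C5 — cost 6×3 + 6×2 = 30
  Shipping 99, fixed 98 → total 197.
  Any other capacity-feasible assignment to {#2, #4} ships for at least 99.
Compare {#2, #3}: its best feasible assignment gives total 223.
Compare {#2, #5}: its best feasible assignment gives total 239.
Every other set of open sites that can feasibly serve all demand totals ≥ 223 even under its best assignment. Minimum: 197.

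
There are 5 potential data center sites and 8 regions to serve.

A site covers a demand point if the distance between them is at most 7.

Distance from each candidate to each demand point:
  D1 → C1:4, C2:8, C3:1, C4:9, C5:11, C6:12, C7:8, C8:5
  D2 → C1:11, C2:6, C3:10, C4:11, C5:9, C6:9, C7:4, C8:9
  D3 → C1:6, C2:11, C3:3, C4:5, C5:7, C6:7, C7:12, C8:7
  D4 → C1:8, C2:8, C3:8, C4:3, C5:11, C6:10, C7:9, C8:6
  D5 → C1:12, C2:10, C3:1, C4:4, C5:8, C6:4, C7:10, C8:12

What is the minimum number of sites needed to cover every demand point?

Coverage sets (demand points within 7 of each site):
  D1: {C1, C3, C8}
  D2: {C2, C7}
  D3: {C1, C3, C4, C5, C6, C8}
  D4: {C4, C8}
  D5: {C3, C4, C6}
No single site covers all 8 demand points.
But {D2, D3} covers everything, so the minimum is 2.

2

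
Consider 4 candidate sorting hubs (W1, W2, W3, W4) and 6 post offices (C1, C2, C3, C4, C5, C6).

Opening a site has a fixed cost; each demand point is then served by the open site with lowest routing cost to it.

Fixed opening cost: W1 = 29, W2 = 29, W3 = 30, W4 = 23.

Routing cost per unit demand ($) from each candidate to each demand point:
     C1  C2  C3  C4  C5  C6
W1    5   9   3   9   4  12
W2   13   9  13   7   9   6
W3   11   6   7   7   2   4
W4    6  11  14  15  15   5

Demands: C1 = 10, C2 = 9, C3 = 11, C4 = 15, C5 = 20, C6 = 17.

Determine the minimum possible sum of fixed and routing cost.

409

Open {W1, W3}: assign each demand point to its cheapest open site.
  C1→W1 10×5=50, C2→W3 9×6=54, C3→W1 11×3=33, C4→W3 15×7=105, C5→W3 20×2=40, C6→W3 17×4=68
  routing cost 350, fixed 59 → total 409.
Compare {W1, W3, W4}: routing cost 350 + fixed 82 = 432.
Compare {W1, W2, W3}: routing cost 350 + fixed 88 = 438.
Compare {W3, W4}: routing cost 404 + fixed 53 = 457.
All other subsets cost ≥ 432. Minimum total cost: 409.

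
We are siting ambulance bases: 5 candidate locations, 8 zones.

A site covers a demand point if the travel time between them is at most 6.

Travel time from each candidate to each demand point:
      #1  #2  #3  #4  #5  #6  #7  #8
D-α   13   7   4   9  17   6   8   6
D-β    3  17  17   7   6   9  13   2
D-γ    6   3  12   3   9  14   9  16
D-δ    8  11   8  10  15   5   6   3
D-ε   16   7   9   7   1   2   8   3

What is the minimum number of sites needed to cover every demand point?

4

Coverage sets (demand points within 6 of each site):
  D-α: {#3, #6, #8}
  D-β: {#1, #5, #8}
  D-γ: {#1, #2, #4}
  D-δ: {#6, #7, #8}
  D-ε: {#5, #6, #8}
No 3 sites suffice: every size-3 union leaves at least one demand point uncovered.
But {D-α, D-β, D-γ, D-δ} covers everything, so the minimum is 4.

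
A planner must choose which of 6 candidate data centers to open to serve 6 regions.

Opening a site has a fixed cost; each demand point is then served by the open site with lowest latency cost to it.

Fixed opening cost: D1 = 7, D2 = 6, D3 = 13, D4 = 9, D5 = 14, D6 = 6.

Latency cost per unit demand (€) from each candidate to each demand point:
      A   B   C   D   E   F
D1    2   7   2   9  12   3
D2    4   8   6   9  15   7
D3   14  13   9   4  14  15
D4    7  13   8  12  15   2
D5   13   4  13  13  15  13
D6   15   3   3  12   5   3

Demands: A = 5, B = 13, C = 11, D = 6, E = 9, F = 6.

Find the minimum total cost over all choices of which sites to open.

184

Open {D1, D3, D6}: assign each demand point to its cheapest open site.
  A→D1 5×2=10, B→D6 13×3=39, C→D1 11×2=22, D→D3 6×4=24, E→D6 9×5=45, F→D1 6×3=18
  latency cost 158, fixed 26 → total 184.
Compare {D1, D3, D4, D6}: latency cost 152 + fixed 35 = 187.
Compare {D1, D2, D3, D6}: latency cost 158 + fixed 32 = 190.
Compare {D1, D2, D3, D4, D6}: latency cost 152 + fixed 41 = 193.
All other subsets cost ≥ 187. Minimum total cost: 184.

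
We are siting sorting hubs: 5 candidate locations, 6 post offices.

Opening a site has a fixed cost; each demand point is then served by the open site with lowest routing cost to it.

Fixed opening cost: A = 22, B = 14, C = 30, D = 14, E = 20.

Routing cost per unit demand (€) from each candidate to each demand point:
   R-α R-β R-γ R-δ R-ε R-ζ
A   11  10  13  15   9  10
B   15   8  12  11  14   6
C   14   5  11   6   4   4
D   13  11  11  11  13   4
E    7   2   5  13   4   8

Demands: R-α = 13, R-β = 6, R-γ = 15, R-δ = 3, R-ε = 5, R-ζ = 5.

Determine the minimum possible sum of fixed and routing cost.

285

Open {D, E}: assign each demand point to its cheapest open site.
  R-α→E 13×7=91, R-β→E 6×2=12, R-γ→E 15×5=75, R-δ→D 3×11=33, R-ε→E 5×4=20, R-ζ→D 5×4=20
  routing cost 251, fixed 34 → total 285.
Compare {C, E}: routing cost 236 + fixed 50 = 286.
Compare {B, E}: routing cost 261 + fixed 34 = 295.
Compare {E}: routing cost 277 + fixed 20 = 297.
All other subsets cost ≥ 286. Minimum total cost: 285.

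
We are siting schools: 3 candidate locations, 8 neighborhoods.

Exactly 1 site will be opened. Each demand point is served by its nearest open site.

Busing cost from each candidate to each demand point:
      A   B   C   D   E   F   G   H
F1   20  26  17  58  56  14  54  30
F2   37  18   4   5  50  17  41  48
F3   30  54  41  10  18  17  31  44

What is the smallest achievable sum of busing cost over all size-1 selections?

Open {F2}.
  A→F2 37, B→F2 18, C→F2 4, D→F2 5, E→F2 50, F→F2 17, G→F2 41, H→F2 48  ⇒ total 220.
Compare {F3}: total 245.
Compare {F1}: total 275.

220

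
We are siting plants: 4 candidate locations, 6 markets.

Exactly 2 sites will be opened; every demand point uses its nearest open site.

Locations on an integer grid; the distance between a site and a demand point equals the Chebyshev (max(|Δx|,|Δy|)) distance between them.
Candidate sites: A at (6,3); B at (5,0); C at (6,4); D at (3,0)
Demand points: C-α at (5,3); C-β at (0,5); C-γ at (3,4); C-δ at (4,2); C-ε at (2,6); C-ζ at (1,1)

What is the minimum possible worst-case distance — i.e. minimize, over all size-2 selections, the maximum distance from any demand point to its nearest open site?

5

Open {A, B}.
  Farthest demand point is C-β at distance 5 (to B); all others are ≤ 5.
With {A, D} the worst case is 5.
With {B, C} the worst case is 5.
No size-2 selection achieves below 5.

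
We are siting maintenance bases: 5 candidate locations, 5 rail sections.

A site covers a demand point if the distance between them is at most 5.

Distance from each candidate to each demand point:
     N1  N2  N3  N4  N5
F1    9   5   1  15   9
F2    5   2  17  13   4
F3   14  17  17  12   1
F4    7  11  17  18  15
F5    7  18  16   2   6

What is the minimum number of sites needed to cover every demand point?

Coverage sets (demand points within 5 of each site):
  F1: {N2, N3}
  F2: {N1, N2, N5}
  F3: {N5}
  F4: {}
  F5: {N4}
No 2 sites suffice: every size-2 union leaves at least one demand point uncovered.
But {F1, F2, F5} covers everything, so the minimum is 3.

3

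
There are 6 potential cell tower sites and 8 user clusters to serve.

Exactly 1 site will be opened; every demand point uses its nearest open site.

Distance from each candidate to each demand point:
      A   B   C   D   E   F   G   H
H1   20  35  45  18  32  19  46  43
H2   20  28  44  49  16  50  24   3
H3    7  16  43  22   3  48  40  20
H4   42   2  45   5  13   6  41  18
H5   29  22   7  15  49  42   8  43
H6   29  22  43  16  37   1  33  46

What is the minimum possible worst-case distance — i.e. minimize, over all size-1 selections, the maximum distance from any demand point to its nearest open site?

Open {H4}.
  Farthest demand point is C at distance 45 (to H4); all others are ≤ 45.
With {H1} the worst case is 46.
With {H6} the worst case is 46.
No size-1 selection achieves below 45.

45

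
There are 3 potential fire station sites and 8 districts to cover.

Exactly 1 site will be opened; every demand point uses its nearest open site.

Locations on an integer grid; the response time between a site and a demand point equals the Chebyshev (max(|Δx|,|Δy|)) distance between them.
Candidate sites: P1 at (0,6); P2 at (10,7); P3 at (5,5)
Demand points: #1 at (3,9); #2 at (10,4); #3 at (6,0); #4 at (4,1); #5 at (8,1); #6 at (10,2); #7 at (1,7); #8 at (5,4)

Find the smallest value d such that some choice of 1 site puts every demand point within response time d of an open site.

Open {P3}.
  Farthest demand point is #2 at response time 5 (to P3); all others are ≤ 5.
With {P2} the worst case is 9.
With {P1} the worst case is 10.
No size-1 selection achieves below 5.

5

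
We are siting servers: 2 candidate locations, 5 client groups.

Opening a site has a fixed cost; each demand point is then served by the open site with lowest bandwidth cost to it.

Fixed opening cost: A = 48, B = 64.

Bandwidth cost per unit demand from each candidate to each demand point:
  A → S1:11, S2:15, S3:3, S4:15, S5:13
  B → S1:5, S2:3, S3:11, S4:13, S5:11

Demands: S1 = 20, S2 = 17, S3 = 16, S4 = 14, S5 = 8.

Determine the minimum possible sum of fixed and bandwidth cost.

581

Open {A, B}: assign each demand point to its cheapest open site.
  S1→B 20×5=100, S2→B 17×3=51, S3→A 16×3=48, S4→B 14×13=182, S5→B 8×11=88
  bandwidth cost 469, fixed 112 → total 581.
Compare {B}: bandwidth cost 597 + fixed 64 = 661.
Compare {A}: bandwidth cost 837 + fixed 48 = 885.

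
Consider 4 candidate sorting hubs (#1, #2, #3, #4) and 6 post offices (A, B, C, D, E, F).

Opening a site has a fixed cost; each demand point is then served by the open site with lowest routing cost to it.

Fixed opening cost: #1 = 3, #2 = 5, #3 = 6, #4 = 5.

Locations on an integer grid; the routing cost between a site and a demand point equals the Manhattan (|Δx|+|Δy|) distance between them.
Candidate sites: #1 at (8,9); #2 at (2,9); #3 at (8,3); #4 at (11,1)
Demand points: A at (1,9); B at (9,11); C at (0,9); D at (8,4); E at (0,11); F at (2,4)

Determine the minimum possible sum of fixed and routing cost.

28

Open {#1, #2}: assign each demand point to its cheapest open site.
  A→#2 1, B→#1 3, C→#2 2, D→#1 5, E→#2 4, F→#2 5
  routing cost 20, fixed 8 → total 28.
Compare {#1, #2, #3}: routing cost 16 + fixed 14 = 30.
Compare {#2, #3}: routing cost 22 + fixed 11 = 33.
Compare {#1, #2, #4}: routing cost 20 + fixed 13 = 33.
All other subsets cost ≥ 30. Minimum total cost: 28.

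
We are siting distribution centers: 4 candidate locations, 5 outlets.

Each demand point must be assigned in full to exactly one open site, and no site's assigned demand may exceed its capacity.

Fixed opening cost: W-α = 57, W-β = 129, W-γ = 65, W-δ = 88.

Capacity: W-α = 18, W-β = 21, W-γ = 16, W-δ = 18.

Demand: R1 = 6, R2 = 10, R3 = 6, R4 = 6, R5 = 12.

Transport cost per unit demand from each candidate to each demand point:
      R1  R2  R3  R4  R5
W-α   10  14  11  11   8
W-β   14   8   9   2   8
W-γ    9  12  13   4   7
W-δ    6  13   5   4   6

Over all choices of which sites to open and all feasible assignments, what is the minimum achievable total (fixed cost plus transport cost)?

Open {W-α, W-γ, W-δ}; cheapest assignment that respects the capacities:
  W-α (cap 18, load 6): R1 — cost 6×10 = 60
  W-γ (cap 16, load 16): R2, R4 — cost 10×12 + 6×4 = 144
  W-δ (cap 18, load 18): R3, R5 — cost 6×5 + 12×6 = 102
  Shipping 306, fixed 210 → total 516.
  Any other capacity-feasible assignment to {W-α, W-γ, W-δ} ships for at least 306.
Compare {W-β, W-γ, W-δ}: its best feasible assignment gives total 524.
Compare {W-α, W-β, W-δ}: its best feasible assignment gives total 528.
Every other set of open sites that can feasibly serve all demand totals ≥ 524 even under its best assignment. Minimum: 516.

516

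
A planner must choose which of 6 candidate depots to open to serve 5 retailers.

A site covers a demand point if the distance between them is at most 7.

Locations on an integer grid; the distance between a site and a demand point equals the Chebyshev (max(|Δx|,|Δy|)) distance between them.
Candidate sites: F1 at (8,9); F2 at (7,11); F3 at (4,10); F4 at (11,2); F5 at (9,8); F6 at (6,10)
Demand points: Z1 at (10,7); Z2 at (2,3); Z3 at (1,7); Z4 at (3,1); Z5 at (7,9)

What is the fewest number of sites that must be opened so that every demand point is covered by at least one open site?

2

Coverage sets (demand points within 7 of each site):
  F1: {Z1, Z2, Z3, Z5}
  F2: {Z1, Z3, Z5}
  F3: {Z1, Z2, Z3, Z5}
  F4: {Z1, Z5}
  F5: {Z1, Z2, Z4, Z5}
  F6: {Z1, Z2, Z3, Z5}
No single site covers all 5 demand points.
But {F1, F5} covers everything, so the minimum is 2.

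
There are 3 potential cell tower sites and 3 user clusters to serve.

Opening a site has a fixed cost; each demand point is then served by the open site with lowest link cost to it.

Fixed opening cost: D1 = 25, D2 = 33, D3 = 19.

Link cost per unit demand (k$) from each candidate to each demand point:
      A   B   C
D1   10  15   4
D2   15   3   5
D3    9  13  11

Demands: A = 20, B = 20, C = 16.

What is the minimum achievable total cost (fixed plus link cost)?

Open {D2, D3}: assign each demand point to its cheapest open site.
  A→D3 20×9=180, B→D2 20×3=60, C→D2 16×5=80
  link cost 320, fixed 52 → total 372.
Compare {D1, D2, D3}: link cost 304 + fixed 77 = 381.
Compare {D1, D2}: link cost 324 + fixed 58 = 382.
Compare {D2}: link cost 440 + fixed 33 = 473.
All other subsets cost ≥ 381. Minimum total cost: 372.

372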